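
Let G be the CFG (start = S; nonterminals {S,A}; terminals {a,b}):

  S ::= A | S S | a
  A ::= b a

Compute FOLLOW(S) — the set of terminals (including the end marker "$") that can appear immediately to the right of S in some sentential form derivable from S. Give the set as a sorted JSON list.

FIRST sets, iterate to fixpoint:
iter 1:
  A via A→b a: +{b}
  S via S→A: +{b}
  S via S→a: +{a}
  FIRST[S]={a,b}  FIRST[A]={b}
iter 2: (stable)
  FIRST[S]={a,b}  FIRST[A]={b}

Compute FOLLOW by fixpoint:
FOLLOW(S) := {$}
pass 1:
  S→A: FOLLOW(A) ⊇ FOLLOW(S) ⊇ {$}; new: +{$}
  S→S S: FOLLOW(S) ⊇ FIRST(S) = {a,b}; new: +{a,b}
  FOLLOW[S]={$,a,b}  FOLLOW[A]={$}
pass 2:
  S→A: FOLLOW(A) ⊇ FOLLOW(S) ⊇ {$,a,b}; new: +{a,b}
  FOLLOW[S]={$,a,b}  FOLLOW[A]={$,a,b}
pass 3: — fixpoint
  FOLLOW[S]={$,a,b}  FOLLOW[A]={$,a,b}

FOLLOW(S) = ["$", "a", "b"]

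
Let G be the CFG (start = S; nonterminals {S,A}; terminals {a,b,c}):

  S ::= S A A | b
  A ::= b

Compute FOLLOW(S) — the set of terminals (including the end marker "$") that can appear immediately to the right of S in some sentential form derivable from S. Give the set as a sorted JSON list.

Compute FIRST by fixpoint:
round 1:
  A via A→b: +{b}
  S via S→b: +{b}
  FIRST[S]={b}  FIRST[A]={b}
round 2: (no change)
  FIRST[S]={b}  FIRST[A]={b}

FOLLOW iteration:
initialize: $ ∈ FOLLOW(S)
round 1:
  S→S A A: FOLLOW(S) ⊇ FIRST(A) = {b}; new: +{b}
  S→S A A: FOLLOW(A) ⊇ FIRST(A) = {b}; new: +{b}
  S→S A A: FOLLOW(A) ⊇ FOLLOW(S) ⊇ {$,b}; new: +{$}
  FOLLOW(S)={$,b}  FOLLOW(A)={$,b}
round 2: — fixpoint
  FOLLOW(S)={$,b}  FOLLOW(A)={$,b}

FOLLOW(S) = ["$", "b"]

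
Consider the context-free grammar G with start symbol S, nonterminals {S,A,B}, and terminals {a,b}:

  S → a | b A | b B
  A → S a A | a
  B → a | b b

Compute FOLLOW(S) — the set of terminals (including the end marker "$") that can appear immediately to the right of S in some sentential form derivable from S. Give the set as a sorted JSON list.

Compute FIRST by fixpoint:
[1]
  A via A→a: +{a}
  B via B→a: +{a}
  B via B→b b: +{b}
  S via S→a: +{a}
  S via S→b A: +{b}
  S: {a,b}  A: {a}  B: {a,b}
[2]
  A via A→S a A: +{b}
  S: {a,b}  A: {a,b}  B: {a,b}
[3] (stable)
  S: {a,b}  A: {a,b}  B: {a,b}

Compute FOLLOW by fixpoint:
seed FOLLOW(S) with $
round 1:
  A→S a A: FOLLOW(S) ⊇ FIRST(a) = {a}; new: +{a}
  S→b A: FOLLOW(A) ⊇ FOLLOW(S) ⊇ {$,a}; new: +{$,a}
  S→b B: FOLLOW(B) ⊇ FOLLOW(S) ⊇ {$,a}; new: +{$,a}
  FOLLOW(S)={$,a}  FOLLOW(A)={$,a}  FOLLOW(B)={$,a}
round 2: done
  FOLLOW(S)={$,a}  FOLLOW(A)={$,a}  FOLLOW(B)={$,a}

FOLLOW(S) = ["$", "a"]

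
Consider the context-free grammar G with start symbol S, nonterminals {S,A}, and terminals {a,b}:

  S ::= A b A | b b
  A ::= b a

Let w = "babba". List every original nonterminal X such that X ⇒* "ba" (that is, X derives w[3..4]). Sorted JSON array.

Convert to CNF:
  S -> A X2 | T0 T0
  A -> T0 T1
  T0 -> b
  T1 -> a
  X2 -> T0 A

CYK fill (cells [i..j] with 3 ≤ i ≤ j ≤ 4 only):
  [3..3]={T0}  "b"  orig:{}
  [4..4]={T1}  "a"  orig:{}
  [3..4]={A}  "ba"

Original NTs in T[3,4] deriving "ba": ["A"]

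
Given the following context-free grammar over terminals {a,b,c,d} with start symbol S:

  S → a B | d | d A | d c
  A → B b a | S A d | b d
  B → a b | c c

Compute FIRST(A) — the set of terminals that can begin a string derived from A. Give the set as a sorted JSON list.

FIRST sets, iterate to fixpoint:
pass 1:
  A via A→b d: +{b}
  B via B→a b: +{a}
  B via B→c c: +{c}
  S via S→a B: +{a}
  S via S→d: +{d}
  FIRST(S)={a,d}  FIRST(A)={b}  FIRST(B)={a,c}
pass 2:
  A via A→B b a: +{a,c}
  A via A→S A d: +{d}
  FIRST(S)={a,d}  FIRST(A)={a,b,c,d}  FIRST(B)={a,c}
pass 3: done
  FIRST(S)={a,d}  FIRST(A)={a,b,c,d}  FIRST(B)={a,c}

FIRST(A) = ["a", "b", "c", "d"]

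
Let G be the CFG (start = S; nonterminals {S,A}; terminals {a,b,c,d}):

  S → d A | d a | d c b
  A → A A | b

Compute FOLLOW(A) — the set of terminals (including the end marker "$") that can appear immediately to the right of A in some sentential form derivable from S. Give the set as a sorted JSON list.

FIRST sets, iterate to fixpoint:
pass 1:
  A via A→b: +{b}
  S via S→d A: +{d}
  S: {d}  A: {b}
pass 2: (no change)
  S: {d}  A: {b}

FOLLOW iteration:
initialize: $ ∈ FOLLOW(S)
round 1:
  A→A A: FOLLOW(A) ⊇ FIRST(A) = {b}; new: +{b}
  S→d A: FOLLOW(A) ⊇ FOLLOW(S) ⊇ {$}; new: +{$}
  S: {$}  A: {$,b}
round 2: done
  S: {$}  A: {$,b}

FOLLOW(A) = ["$", "b"]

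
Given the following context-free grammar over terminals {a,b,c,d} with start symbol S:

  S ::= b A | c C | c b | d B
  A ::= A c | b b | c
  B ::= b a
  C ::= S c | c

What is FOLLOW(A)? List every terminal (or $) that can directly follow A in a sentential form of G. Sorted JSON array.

FIRST sets, iterate to fixpoint:
iter 1:
  A via A→b b: +{b}
  A via A→c: +{c}
  B via B→b a: +{b}
  C via C→c: +{c}
  S via S→b A: +{b}
  S via S→c C: +{c}
  S via S→d B: +{d}
  FIRST(S)={b,c,d}  FIRST(A)={b,c}  FIRST(B)={b}  FIRST(C)={c}
iter 2:
  C via C→S c: +{b,d}
  FIRST(S)={b,c,d}  FIRST(A)={b,c}  FIRST(B)={b}  FIRST(C)={b,c,d}
iter 3: (stable)
  FIRST(S)={b,c,d}  FIRST(A)={b,c}  FIRST(B)={b}  FIRST(C)={b,c,d}

Compute FOLLOW by fixpoint:
FOLLOW(S) := {$}
round 1:
  A→A c: FOLLOW(A) ⊇ FIRST(c) = {c}; new: +{c}
  C→S c: FOLLOW(S) ⊇ FIRST(c) = {c}; new: +{c}
  S→b A: FOLLOW(A) ⊇ FOLLOW(S) ⊇ {$,c}; new: +{$}
  S→c C: FOLLOW(C) ⊇ FOLLOW(S) ⊇ {$,c}; new: +{$,c}
  S→d B: FOLLOW(B) ⊇ FOLLOW(S) ⊇ {$,c}; new: +{$,c}
  FOLLOW[S]={$,c}  FOLLOW[A]={$,c}  FOLLOW[B]={$,c}  FOLLOW[C]={$,c}
round 2: done
  FOLLOW[S]={$,c}  FOLLOW[A]={$,c}  FOLLOW[B]={$,c}  FOLLOW[C]={$,c}

FOLLOW(A) = ["$", "c"]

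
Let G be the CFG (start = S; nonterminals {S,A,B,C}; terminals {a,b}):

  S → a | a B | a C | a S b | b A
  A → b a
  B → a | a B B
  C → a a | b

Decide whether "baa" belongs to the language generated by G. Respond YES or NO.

Convert to CNF:
  S -> T0 A | T1 B | T1 C | T1 X3 | a
  A -> T0 T1
  B -> T1 X2 | a
  C -> T1 T1 | b
  T0 -> b
  T1 -> a
  X2 -> B B
  X3 -> S T0

CYK fill:
  T[0,0] 'b' = {C,T0}  orig:{C}
  T[1,1] 'a' = {B,S,T1}  orig:{B,S}
  T[2,2] 'a' = {B,S,T1}  orig:{B,S}
  T[0,1] 'ba' = {A}
  T[1,2] 'aa' = {C,S,X2}  orig:{C,S}
  T[0,2] 'baa' = ∅

S ∉ T[0,2] ⇒ NO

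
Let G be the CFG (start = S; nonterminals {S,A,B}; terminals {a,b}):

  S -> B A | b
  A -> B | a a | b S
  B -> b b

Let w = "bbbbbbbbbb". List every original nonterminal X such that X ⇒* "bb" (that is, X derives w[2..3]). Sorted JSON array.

CNF form of G:
  S -> B A | b
  A -> T0 T0 | T1 S | T1 T1
  B -> T1 T1
  T0 -> a
  T1 -> b

Fill CYK table bottom-up, restricted to cells inside w[2..3]:
  [2..2]={S,T1}  "b"  orig:{S}
  [3..3]={S,T1}  "b"  orig:{S}
  [2..3]={A,B}  "bb"

Original NTs in T[2,3] deriving "bb": ["A", "B"]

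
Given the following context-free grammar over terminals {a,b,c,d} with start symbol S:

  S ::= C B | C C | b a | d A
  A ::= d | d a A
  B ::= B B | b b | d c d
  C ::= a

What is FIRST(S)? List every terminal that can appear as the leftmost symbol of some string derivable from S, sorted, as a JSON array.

FIRST sets, iterate to fixpoint:
iter 1:
  A via A→d: +{d}
  B via B→b b: +{b}
  B via B→d c d: +{d}
  C via C→a: +{a}
  S via S→C B: +{a}
  S via S→b a: +{b}
  S via S→d A: +{d}
  FIRST[S]={a,b,d}  FIRST[A]={d}  FIRST[B]={b,d}  FIRST[C]={a}
iter 2: — fixpoint
  FIRST[S]={a,b,d}  FIRST[A]={d}  FIRST[B]={b,d}  FIRST[C]={a}

FIRST(S) = ["a", "b", "d"]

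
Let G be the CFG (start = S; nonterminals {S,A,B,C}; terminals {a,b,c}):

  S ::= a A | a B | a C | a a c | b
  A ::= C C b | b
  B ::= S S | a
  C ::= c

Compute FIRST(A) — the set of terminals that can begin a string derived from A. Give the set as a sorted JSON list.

FIRST sets, iterate to fixpoint:
[1]
  A via A→b: +{b}
  B via B→a: +{a}
  C via C→c: +{c}
  S via S→a A: +{a}
  S via S→b: +{b}
  FIRST(S)={a,b}  FIRST(A)={b}  FIRST(B)={a}  FIRST(C)={c}
[2]
  A via A→C C b: +{c}
  B via B→S S: +{b}
  FIRST(S)={a,b}  FIRST(A)={b,c}  FIRST(B)={a,b}  FIRST(C)={c}
[3] (no change)
  FIRST(S)={a,b}  FIRST(A)={b,c}  FIRST(B)={a,b}  FIRST(C)={c}

FIRST(A) = ["b", "c"]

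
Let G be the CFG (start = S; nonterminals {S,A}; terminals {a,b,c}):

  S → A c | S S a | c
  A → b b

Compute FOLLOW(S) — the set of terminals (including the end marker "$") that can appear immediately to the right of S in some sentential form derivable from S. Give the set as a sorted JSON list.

FIRST sets, iterate to fixpoint:
pass 1:
  A via A→b b: +{b}
  S via S→A c: +{b}
  S via S→c: +{c}
  FIRST[S]={b,c}  FIRST[A]={b}
pass 2: (stable)
  FIRST[S]={b,c}  FIRST[A]={b}

FOLLOW iteration:
FOLLOW(S) := {$}
round 1:
  S→A c: FOLLOW(A) ⊇ FIRST(c) = {c}; new: +{c}
  S→S S a: FOLLOW(S) ⊇ FIRST(S) = {b,c}; new: +{b,c}
  S→S S a: FOLLOW(S) ⊇ FIRST(a) = {a}; new: +{a}
  S: {$,a,b,c}  A: {c}
round 2: (no change)
  S: {$,a,b,c}  A: {c}

FOLLOW(S) = ["$", "a", "b", "c"]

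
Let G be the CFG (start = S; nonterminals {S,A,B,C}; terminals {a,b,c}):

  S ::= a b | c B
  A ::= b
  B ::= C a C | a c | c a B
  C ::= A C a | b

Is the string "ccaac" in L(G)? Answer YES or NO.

Convert to CNF:
  S -> T0 T2 | T1 B
  A -> b
  B -> C X3 | T0 T1 | T1 X4
  C -> A X5 | b
  T0 -> a
  T1 -> c
  T2 -> b
  X3 -> T0 C
  X4 -> T0 B
  X5 -> C T0

Fill CYK table bottom-up:
  cell(0,0) c: {T1}  orig:{}
  cell(1,1) c: {T1}  orig:{}
  cell(2,2) a: {T0}  orig:{}
  cell(3,3) a: {T0}  orig:{}
  cell(4,4) c: {T1}  orig:{}
  cell(0,1) cc: ∅
  cell(1,2) ca: ∅
  cell(2,3) aa: ∅
  cell(3,4) ac: {B}
  cell(0,2) cca: ∅
  cell(1,3) caa: ∅
  cell(2,4) aac: {X4}  orig:{}
  cell(0,3) ccaa: ∅
  cell(1,4) caac: {B}
  cell(0,4) ccaac: {S}

S ∈ T[0,4] ⇒ YES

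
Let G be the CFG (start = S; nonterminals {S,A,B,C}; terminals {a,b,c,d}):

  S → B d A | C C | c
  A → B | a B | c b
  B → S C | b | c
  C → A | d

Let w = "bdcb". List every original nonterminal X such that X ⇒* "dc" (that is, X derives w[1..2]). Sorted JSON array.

CNF form of G:
  S -> B X4 | C C | c
  A -> S C | T0 B | T1 T2 | b | c
  B -> S C | b | c
  C -> S C | T0 B | T1 T2 | b | c | d
  T0 -> a
  T1 -> c
  T2 -> b
  T3 -> d
  X4 -> T3 A

CYK fill — only the sub-triangle for w[1..2]:
  [1..1]={C,T3}  "d"  orig:{C}
  [2..2]={A,B,C,S,T1}  "c"  orig:{A,B,C,S}
  [1..2]={S,X4}  "dc"  orig:{S}

Original NTs in T[1,2] deriving "dc": ["S"]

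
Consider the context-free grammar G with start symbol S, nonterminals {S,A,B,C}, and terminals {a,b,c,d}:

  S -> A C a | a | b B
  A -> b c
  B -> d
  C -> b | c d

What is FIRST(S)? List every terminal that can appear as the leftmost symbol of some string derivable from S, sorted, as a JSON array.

FIRST iteration:
round 1:
  A via A→b c: +{b}
  B via B→d: +{d}
  C via C→b: +{b}
  C via C→c d: +{c}
  S via S→A C a: +{b}
  S via S→a: +{a}
  S: {a,b}  A: {b}  B: {d}  C: {b,c}
round 2: — fixpoint
  S: {a,b}  A: {b}  B: {d}  C: {b,c}

FIRST(S) = ["a", "b"]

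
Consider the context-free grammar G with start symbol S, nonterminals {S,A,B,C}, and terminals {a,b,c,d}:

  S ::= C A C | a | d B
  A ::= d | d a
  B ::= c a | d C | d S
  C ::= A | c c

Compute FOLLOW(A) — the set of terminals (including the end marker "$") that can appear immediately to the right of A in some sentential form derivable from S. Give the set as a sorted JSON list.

FIRST iteration:
iter 1:
  A via A→d: +{d}
  B via B→c a: +{c}
  B via B→d C: +{d}
  C via C→A: +{d}
  C via C→c c: +{c}
  S via S→C A C: +{c,d}
  S via S→a: +{a}
  S: {a,c,d}  A: {d}  B: {c,d}  C: {c,d}
iter 2: done
  S: {a,c,d}  A: {d}  B: {c,d}  C: {c,d}

FOLLOW iteration:
FOLLOW(S) := {$}
iter 1:
  S→C A C: FOLLOW(C) ⊇ FIRST(A) = {d}; new: +{d}
  S→C A C: FOLLOW(A) ⊇ FIRST(C) = {c,d}; new: +{c,d}
  S→C A C: FOLLOW(C) ⊇ FOLLOW(S) ⊇ {$}; new: +{$}
  S→d B: FOLLOW(B) ⊇ FOLLOW(S) ⊇ {$}; new: +{$}
  S: {$}  A: {c,d}  B: {$}  C: {$,d}
iter 2:
  C→A: FOLLOW(A) ⊇ FOLLOW(C) ⊇ {$,d}; new: +{$}
  S: {$}  A: {$,c,d}  B: {$}  C: {$,d}
iter 3: — fixpoint
  S: {$}  A: {$,c,d}  B: {$}  C: {$,d}

FOLLOW(A) = ["$", "c", "d"]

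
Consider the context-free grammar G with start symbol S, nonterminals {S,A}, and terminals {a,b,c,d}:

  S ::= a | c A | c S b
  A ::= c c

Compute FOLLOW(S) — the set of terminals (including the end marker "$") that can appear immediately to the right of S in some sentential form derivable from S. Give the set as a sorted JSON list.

Compute FIRST by fixpoint:
[1]
  A via A→c c: +{c}
  S via S→a: +{a}
  S via S→c A: +{c}
  FIRST(S)={a,c}  FIRST(A)={c}
[2] (stable)
  FIRST(S)={a,c}  FIRST(A)={c}

Compute FOLLOW by fixpoint:
FOLLOW(S) := {$}
iter 1:
  S→c A: FOLLOW(A) ⊇ FOLLOW(S) ⊇ {$}; new: +{$}
  S→c S b: FOLLOW(S) ⊇ FIRST(b) = {b}; new: +{b}
  FOLLOW(S)={$,b}  FOLLOW(A)={$}
iter 2:
  S→c A: FOLLOW(A) ⊇ FOLLOW(S) ⊇ {$,b}; new: +{b}
  FOLLOW(S)={$,b}  FOLLOW(A)={$,b}
iter 3: (no change)
  FOLLOW(S)={$,b}  FOLLOW(A)={$,b}

FOLLOW(S) = ["$", "b"]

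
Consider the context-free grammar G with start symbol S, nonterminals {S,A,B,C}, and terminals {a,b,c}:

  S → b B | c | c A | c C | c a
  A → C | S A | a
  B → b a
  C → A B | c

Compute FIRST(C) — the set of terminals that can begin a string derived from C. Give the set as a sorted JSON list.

FIRST sets, iterate to fixpoint:
iter 1:
  A via A→a: +{a}
  B via B→b a: +{b}
  C via C→A B: +{a}
  C via C→c: +{c}
  S via S→b B: +{b}
  S via S→c: +{c}
  S: {b,c}  A: {a}  B: {b}  C: {a,c}
iter 2:
  A via A→C: +{c}
  A via A→S A: +{b}
  C via C→A B: +{b}
  S: {b,c}  A: {a,b,c}  B: {b}  C: {a,b,c}
iter 3: done
  S: {b,c}  A: {a,b,c}  B: {b}  C: {a,b,c}

FIRST(C) = ["a", "b", "c"]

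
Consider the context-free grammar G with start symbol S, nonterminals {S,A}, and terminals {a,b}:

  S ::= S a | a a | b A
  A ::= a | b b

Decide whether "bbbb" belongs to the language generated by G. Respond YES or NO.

CNF form of G:
  S -> S T1 | T0 A | T1 T1
  A -> T0 T0 | a
  T0 -> b
  T1 -> a

CYK fill:
  T[0,0] 'b' = {T0}  orig:{}
  T[1,1] 'b' = {T0}  orig:{}
  T[2,2] 'b' = {T0}  orig:{}
  T[3,3] 'b' = {T0}  orig:{}
  T[0,1] 'bb' = {A}
  T[1,2] 'bb' = {A}
  T[2,3] 'bb' = {A}
  T[0,2] 'bbb' = {S}
  T[1,3] 'bbb' = {S}
  T[0,3] 'bbbb' = ∅

S ∉ T[0,3] ⇒ NO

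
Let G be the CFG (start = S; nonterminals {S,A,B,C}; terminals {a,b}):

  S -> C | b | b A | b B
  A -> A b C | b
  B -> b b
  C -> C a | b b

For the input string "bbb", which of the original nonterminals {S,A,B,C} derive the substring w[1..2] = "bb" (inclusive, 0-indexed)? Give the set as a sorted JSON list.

Convert to CNF:
  S -> C T1 | T0 A | T0 B | T0 T0 | b
  A -> A X2 | b
  B -> T0 T0
  C -> C T1 | T0 T0
  T0 -> b
  T1 -> a
  X2 -> T0 C

CYK fill, restricted to cells inside w[1..2]:
  [1..1]={A,S,T0}  "b"  orig:{A,S}
  [2..2]={A,S,T0}  "b"  orig:{A,S}
  [1..2]={B,C,S}  "bb"

Original NTs in T[1,2] deriving "bb": ["B", "C", "S"]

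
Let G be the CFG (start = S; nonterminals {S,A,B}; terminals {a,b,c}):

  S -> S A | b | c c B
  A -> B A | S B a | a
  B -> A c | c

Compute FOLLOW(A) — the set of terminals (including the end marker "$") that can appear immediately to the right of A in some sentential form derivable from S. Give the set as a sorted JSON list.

Compute FIRST by fixpoint:
round 1:
  A via A→a: +{a}
  B via B→A c: +{a}
  B via B→c: +{c}
  S via S→b: +{b}
  S via S→c c B: +{c}
  FIRST[S]={b,c}  FIRST[A]={a}  FIRST[B]={a,c}
round 2:
  A via A→B A: +{c}
  A via A→S B a: +{b}
  B via B→A c: +{b}
  FIRST[S]={b,c}  FIRST[A]={a,b,c}  FIRST[B]={a,b,c}
round 3: done
  FIRST[S]={b,c}  FIRST[A]={a,b,c}  FIRST[B]={a,b,c}

FOLLOW sets:
seed FOLLOW(S) with $
[1]
  A→B A: FOLLOW(B) ⊇ FIRST(A) = {a,b,c}; new: +{a,b,c}
  A→S B a: FOLLOW(S) ⊇ FIRST(B) = {a,b,c}; new: +{a,b,c}
  B→A c: FOLLOW(A) ⊇ FIRST(c) = {c}; new: +{c}
  S→S A: FOLLOW(A) ⊇ FOLLOW(S) ⊇ {$,a,b,c}; new: +{$,a,b}
  S→c c B: FOLLOW(B) ⊇ FOLLOW(S) ⊇ {$,a,b,c}; new: +{$}
  FOLLOW[S]={$,a,b,c}  FOLLOW[A]={$,a,b,c}  FOLLOW[B]={$,a,b,c}
[2] — fixpoint
  FOLLOW[S]={$,a,b,c}  FOLLOW[A]={$,a,b,c}  FOLLOW[B]={$,a,b,c}

FOLLOW(A) = ["$", "a", "b", "c"]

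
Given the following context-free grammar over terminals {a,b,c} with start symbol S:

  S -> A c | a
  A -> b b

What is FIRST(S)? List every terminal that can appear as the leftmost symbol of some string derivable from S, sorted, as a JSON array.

Compute FIRST by fixpoint:
round 1:
  A via A→b b: +{b}
  S via S→A c: +{b}
  S via S→a: +{a}
  FIRST[S]={a,b}  FIRST[A]={b}
round 2: — fixpoint
  FIRST[S]={a,b}  FIRST[A]={b}

FIRST(S) = ["a", "b"]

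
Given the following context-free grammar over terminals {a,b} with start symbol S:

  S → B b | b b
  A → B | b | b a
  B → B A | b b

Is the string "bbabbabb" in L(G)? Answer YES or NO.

CNF form of G:
  S -> B T0 | T0 T0
  A -> B A | T0 T0 | T0 T1 | b
  B -> B A | T0 T0
  T0 -> b
  T1 -> a

Fill CYK table bottom-up:
  T[0,0] 'b' = {A,T0}  orig:{A}
  T[1,1] 'b' = {A,T0}  orig:{A}
  T[2,2] 'a' = {T1}  orig:{}
  T[3,3] 'b' = {A,T0}  orig:{A}
  T[4,4] 'b' = {A,T0}  orig:{A}
  T[5,5] 'a' = {T1}  orig:{}
  T[6,6] 'b' = {A,T0}  orig:{A}
  T[7,7] 'b' = {A,T0}  orig:{A}
  T[0,1] 'bb' = {A,B,S}
  T[1,2] 'ba' = {A}
  T[2,3] 'ab' = ∅
  T[3,4] 'bb' = {A,B,S}
  T[4,5] 'ba' = {A}
  T[5,6] 'ab' = ∅
  T[6,7] 'bb' = {A,B,S}
  T[0,2] 'bba' = ∅
  T[1,3] 'bab' = ∅
  T[2,4] 'abb' = ∅
  T[3,5] 'bba' = ∅
  T[4,6] 'bab' = ∅
  T[5,7] 'abb' = ∅
  T[0,3] 'bbab' = ∅
  T[1,4] 'babb' = ∅
  T[2,5] 'abba' = ∅
  T[3,6] 'bbab' = ∅
  T[4,7] 'babb' = ∅
  T[0,4] 'bbabb' = ∅
  T[1,5] 'babba' = ∅
  T[2,6] 'abbab' = ∅
  T[3,7] 'bbabb' = ∅
  T[0,5] 'bbabba' = ∅
  T[1,6] 'babbab' = ∅
  T[2,7] 'abbabb' = ∅
  T[0,6] 'bbabbab' = ∅
  T[1,7] 'babbabb' = ∅
  T[0,7] 'bbabbabb' = ∅

S ∉ T[0,7] ⇒ NO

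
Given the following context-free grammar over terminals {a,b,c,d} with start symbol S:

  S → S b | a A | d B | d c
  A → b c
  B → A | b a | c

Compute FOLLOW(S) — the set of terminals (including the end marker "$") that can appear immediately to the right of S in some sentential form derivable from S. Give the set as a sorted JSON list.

Compute FIRST by fixpoint:
[1]
  A via A→b c: +{b}
  B via B→A: +{b}
  B via B→c: +{c}
  S via S→a A: +{a}
  S via S→d B: +{d}
  FIRST(S)={a,d}  FIRST(A)={b}  FIRST(B)={b,c}
[2] (no change)
  FIRST(S)={a,d}  FIRST(A)={b}  FIRST(B)={b,c}

FOLLOW iteration:
FOLLOW(S) := {$}
iter 1:
  S→S b: FOLLOW(S) ⊇ FIRST(b) = {b}; new: +{b}
  S→a A: FOLLOW(A) ⊇ FOLLOW(S) ⊇ {$,b}; new: +{$,b}
  S→d B: FOLLOW(B) ⊇ FOLLOW(S) ⊇ {$,b}; new: +{$,b}
  FOLLOW(S)={$,b}  FOLLOW(A)={$,b}  FOLLOW(B)={$,b}
iter 2: (no change)
  FOLLOW(S)={$,b}  FOLLOW(A)={$,b}  FOLLOW(B)={$,b}

FOLLOW(S) = ["$", "b"]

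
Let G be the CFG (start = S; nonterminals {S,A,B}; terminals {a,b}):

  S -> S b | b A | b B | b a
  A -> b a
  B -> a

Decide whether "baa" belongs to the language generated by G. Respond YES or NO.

Convert to CNF:
  S -> S T0 | T0 A | T0 B | T0 T1
  A -> T0 T1
  B -> a
  T0 -> b
  T1 -> a

CYK fill:
  T[0,0] 'b' = {T0}  orig:{}
  T[1,1] 'a' = {B,T1}  orig:{B}
  T[2,2] 'a' = {B,T1}  orig:{B}
  T[0,1] 'ba' = {A,S}
  T[1,2] 'aa' = ∅
  T[0,2] 'baa' = ∅

S ∉ T[0,2] ⇒ NO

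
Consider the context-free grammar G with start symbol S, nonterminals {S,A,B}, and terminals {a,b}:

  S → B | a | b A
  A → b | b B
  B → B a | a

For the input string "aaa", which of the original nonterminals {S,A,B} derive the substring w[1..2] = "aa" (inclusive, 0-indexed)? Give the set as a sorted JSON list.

Convert to CNF:
  S -> B T1 | T0 A | a
  A -> T0 B | b
  B -> B T1 | a
  T0 -> b
  T1 -> a

CYK table (by increasing span) (cells [i..j] with 1 ≤ i ≤ j ≤ 2 only):
  cell(1,1) a: {B,S,T1}  orig:{B,S}
  cell(2,2) a: {B,S,T1}  orig:{B,S}
  cell(1,2) aa: {B,S}

Original NTs in T[1,2] deriving "aa": ["B", "S"]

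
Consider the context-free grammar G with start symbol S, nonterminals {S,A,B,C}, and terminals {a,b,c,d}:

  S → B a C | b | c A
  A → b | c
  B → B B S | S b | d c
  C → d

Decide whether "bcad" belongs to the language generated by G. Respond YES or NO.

Convert to CNF:
  S -> B X5 | T2 A | b
  A -> b | c
  B -> B X4 | S T0 | T1 T2
  C -> d
  T0 -> b
  T1 -> d
  T2 -> c
  T3 -> a
  X4 -> B S
  X5 -> T3 C

Fill CYK table bottom-up:
  T[0,0] 'b' = {A,S,T0}  orig:{A,S}
  T[1,1] 'c' = {A,T2}  orig:{A}
  T[2,2] 'a' = {T3}  orig:{}
  T[3,3] 'd' = {C,T1}  orig:{C}
  T[0,1] 'bc' = ∅
  T[1,2] 'ca' = ∅
  T[2,3] 'ad' = {X5}  orig:{}
  T[0,2] 'bca' = ∅
  T[1,3] 'cad' = ∅
  T[0,3] 'bcad' = ∅

S ∉ T[0,3] ⇒ NO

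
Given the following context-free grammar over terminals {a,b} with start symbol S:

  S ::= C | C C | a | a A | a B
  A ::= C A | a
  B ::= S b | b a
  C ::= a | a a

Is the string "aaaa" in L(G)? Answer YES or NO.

Convert to CNF:
  S -> C C | T1 A | T1 B | T1 T1 | a
  A -> C A | a
  B -> S T0 | T0 T1
  C -> T1 T1 | a
  T0 -> b
  T1 -> a

CYK fill:
  cell(0,0) a: {A,C,S,T1}  orig:{A,C,S}
  cell(1,1) a: {A,C,S,T1}  orig:{A,C,S}
  cell(2,2) a: {A,C,S,T1}  orig:{A,C,S}
  cell(3,3) a: {A,C,S,T1}  orig:{A,C,S}
  cell(0,1) aa: {A,C,S}
  cell(1,2) aa: {A,C,S}
  cell(2,3) aa: {A,C,S}
  cell(0,2) aaa: {A,S}
  cell(1,3) aaa: {A,S}
  cell(0,3) aaaa: {A,S}

S ∈ T[0,3] ⇒ YES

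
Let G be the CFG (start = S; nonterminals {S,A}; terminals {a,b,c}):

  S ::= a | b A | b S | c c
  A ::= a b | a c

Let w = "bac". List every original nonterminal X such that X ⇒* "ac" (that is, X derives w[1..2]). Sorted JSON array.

CNF form of G:
  S -> T1 A | T1 S | T2 T2 | a
  A -> T0 T1 | T0 T2
  T0 -> a
  T1 -> b
  T2 -> c

Fill CYK table bottom-up — only the sub-triangle for w[1..2]:
  [1..1]={S,T0}  "a"  orig:{S}
  [2..2]={T2}  "c"  orig:{}
  [1..2]={A}  "ac"

Original NTs in T[1,2] deriving "ac": ["A"]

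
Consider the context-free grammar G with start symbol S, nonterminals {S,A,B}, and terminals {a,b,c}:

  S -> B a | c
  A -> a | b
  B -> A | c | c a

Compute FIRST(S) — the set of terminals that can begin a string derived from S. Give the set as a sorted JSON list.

Compute FIRST by fixpoint:
pass 1:
  A via A→a: +{a}
  A via A→b: +{b}
  B via B→A: +{a,b}
  B via B→c: +{c}
  S via S→B a: +{a,b,c}
  FIRST[S]={a,b,c}  FIRST[A]={a,b}  FIRST[B]={a,b,c}
pass 2: done
  FIRST[S]={a,b,c}  FIRST[A]={a,b}  FIRST[B]={a,b,c}

FIRST(S) = ["a", "b", "c"]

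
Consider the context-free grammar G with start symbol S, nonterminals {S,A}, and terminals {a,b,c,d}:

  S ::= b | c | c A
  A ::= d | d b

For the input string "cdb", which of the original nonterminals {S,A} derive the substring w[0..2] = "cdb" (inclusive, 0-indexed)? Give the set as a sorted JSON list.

Convert to CNF:
  S -> T2 A | b | c
  A -> T0 T1 | d
  T0 -> d
  T1 -> b
  T2 -> c

CYK table (by increasing span), restricted to cells inside w[0..2]:
  cell(0,0) c: {S,T2}  orig:{S}
  cell(1,1) d: {A,T0}  orig:{A}
  cell(2,2) b: {S,T1}  orig:{S}
  cell(0,1) cd: {S}
  cell(1,2) db: {A}
  cell(0,2) cdb: {S}

Original NTs in T[0,2] deriving "cdb": ["S"]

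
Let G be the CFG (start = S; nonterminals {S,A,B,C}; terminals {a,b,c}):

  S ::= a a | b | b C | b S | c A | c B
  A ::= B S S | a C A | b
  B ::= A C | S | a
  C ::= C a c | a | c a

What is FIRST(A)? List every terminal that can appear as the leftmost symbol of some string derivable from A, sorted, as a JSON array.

FIRST iteration:
pass 1:
  A via A→a C A: +{a}
  A via A→b: +{b}
  B via B→A C: +{a,b}
  C via C→a: +{a}
  C via C→c a: +{c}
  S via S→a a: +{a}
  S via S→b: +{b}
  S via S→c A: +{c}
  FIRST(S)={a,b,c}  FIRST(A)={a,b}  FIRST(B)={a,b}  FIRST(C)={a,c}
pass 2:
  B via B→S: +{c}
  FIRST(S)={a,b,c}  FIRST(A)={a,b}  FIRST(B)={a,b,c}  FIRST(C)={a,c}
pass 3:
  A via A→B S S: +{c}
  FIRST(S)={a,b,c}  FIRST(A)={a,b,c}  FIRST(B)={a,b,c}  FIRST(C)={a,c}
pass 4: done
  FIRST(S)={a,b,c}  FIRST(A)={a,b,c}  FIRST(B)={a,b,c}  FIRST(C)={a,c}

FIRST(A) = ["a", "b", "c"]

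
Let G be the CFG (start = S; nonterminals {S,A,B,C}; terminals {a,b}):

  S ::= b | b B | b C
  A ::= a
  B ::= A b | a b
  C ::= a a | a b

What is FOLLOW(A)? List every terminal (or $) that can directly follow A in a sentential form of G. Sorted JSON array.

FIRST iteration:
iter 1:
  A via A→a: +{a}
  B via B→A b: +{a}
  C via C→a a: +{a}
  S via S→b: +{b}
  S: {b}  A: {a}  B: {a}  C: {a}
iter 2: done
  S: {b}  A: {a}  B: {a}  C: {a}

Compute FOLLOW by fixpoint:
initialize: $ ∈ FOLLOW(S)
round 1:
  B→A b: FOLLOW(A) ⊇ FIRST(b) = {b}; new: +{b}
  S→b B: FOLLOW(B) ⊇ FOLLOW(S) ⊇ {$}; new: +{$}
  S→b C: FOLLOW(C) ⊇ FOLLOW(S) ⊇ {$}; new: +{$}
  S: {$}  A: {b}  B: {$}  C: {$}
round 2: (stable)
  S: {$}  A: {b}  B: {$}  C: {$}

FOLLOW(A) = ["b"]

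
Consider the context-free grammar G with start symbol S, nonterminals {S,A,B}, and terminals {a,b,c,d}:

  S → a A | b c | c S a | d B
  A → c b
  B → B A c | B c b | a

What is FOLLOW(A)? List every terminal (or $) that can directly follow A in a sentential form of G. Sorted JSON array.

Compute FIRST by fixpoint:
[1]
  A via A→c b: +{c}
  B via B→a: +{a}
  S via S→a A: +{a}
  S via S→b c: +{b}
  S via S→c S a: +{c}
  S via S→d B: +{d}
  FIRST[S]={a,b,c,d}  FIRST[A]={c}  FIRST[B]={a}
[2] — fixpoint
  FIRST[S]={a,b,c,d}  FIRST[A]={c}  FIRST[B]={a}

FOLLOW iteration:
initialize: $ ∈ FOLLOW(S)
iter 1:
  B→B A c: FOLLOW(B) ⊇ FIRST(A) = {c}; new: +{c}
  B→B A c: FOLLOW(A) ⊇ FIRST(c) = {c}; new: +{c}
  S→a A: FOLLOW(A) ⊇ FOLLOW(S) ⊇ {$}; new: +{$}
  S→c S a: FOLLOW(S) ⊇ FIRST(a) = {a}; new: +{a}
  S→d B: FOLLOW(B) ⊇ FOLLOW(S) ⊇ {$,a}; new: +{$,a}
  S: {$,a}  A: {$,c}  B: {$,a,c}
iter 2:
  S→a A: FOLLOW(A) ⊇ FOLLOW(S) ⊇ {$,a}; new: +{a}
  S: {$,a}  A: {$,a,c}  B: {$,a,c}
iter 3: — fixpoint
  S: {$,a}  A: {$,a,c}  B: {$,a,c}

FOLLOW(A) = ["$", "a", "c"]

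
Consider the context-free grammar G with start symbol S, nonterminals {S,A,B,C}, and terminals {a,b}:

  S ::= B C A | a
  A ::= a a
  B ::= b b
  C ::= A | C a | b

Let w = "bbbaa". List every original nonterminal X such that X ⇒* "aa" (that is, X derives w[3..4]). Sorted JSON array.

CNF form of G:
  S -> B X2 | a
  A -> T0 T0
  B -> T1 T1
  C -> C T0 | T0 T0 | b
  T0 -> a
  T1 -> b
  X2 -> C A

Fill CYK table bottom-up — only the sub-triangle for w[3..4]:
  [3..3]={S,T0}  "a"  orig:{S}
  [4..4]={S,T0}  "a"  orig:{S}
  [3..4]={A,C}  "aa"

Original NTs in T[3,4] deriving "aa": ["A", "C"]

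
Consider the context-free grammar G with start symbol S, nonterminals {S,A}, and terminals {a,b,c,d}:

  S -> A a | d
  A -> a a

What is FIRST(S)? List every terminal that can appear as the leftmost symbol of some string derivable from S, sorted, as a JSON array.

Compute FIRST by fixpoint:
[1]
  A via A→a a: +{a}
  S via S→A a: +{a}
  S via S→d: +{d}
  FIRST(S)={a,d}  FIRST(A)={a}
[2] (stable)
  FIRST(S)={a,d}  FIRST(A)={a}

FIRST(S) = ["a", "d"]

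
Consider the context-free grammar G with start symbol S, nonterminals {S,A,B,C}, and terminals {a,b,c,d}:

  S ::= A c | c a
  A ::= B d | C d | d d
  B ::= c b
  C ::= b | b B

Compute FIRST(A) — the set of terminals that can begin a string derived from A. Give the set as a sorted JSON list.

FIRST sets, iterate to fixpoint:
[1]
  A via A→d d: +{d}
  B via B→c b: +{c}
  C via C→b: +{b}
  S via S→A c: +{d}
  S via S→c a: +{c}
  FIRST[S]={c,d}  FIRST[A]={d}  FIRST[B]={c}  FIRST[C]={b}
[2]
  A via A→B d: +{c}
  A via A→C d: +{b}
  S via S→A c: +{b}
  FIRST[S]={b,c,d}  FIRST[A]={b,c,d}  FIRST[B]={c}  FIRST[C]={b}
[3] done
  FIRST[S]={b,c,d}  FIRST[A]={b,c,d}  FIRST[B]={c}  FIRST[C]={b}

FIRST(A) = ["b", "c", "d"]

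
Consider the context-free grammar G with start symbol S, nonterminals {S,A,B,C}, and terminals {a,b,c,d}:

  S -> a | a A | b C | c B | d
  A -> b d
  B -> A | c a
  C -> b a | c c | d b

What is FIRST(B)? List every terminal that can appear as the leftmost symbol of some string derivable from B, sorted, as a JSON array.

Compute FIRST by fixpoint:
round 1:
  A via A→b d: +{b}
  B via B→A: +{b}
  B via B→c a: +{c}
  C via C→b a: +{b}
  C via C→c c: +{c}
  C via C→d b: +{d}
  S via S→a: +{a}
  S via S→b C: +{b}
  S via S→c B: +{c}
  S via S→d: +{d}
  FIRST[S]={a,b,c,d}  FIRST[A]={b}  FIRST[B]={b,c}  FIRST[C]={b,c,d}
round 2: (no change)
  FIRST[S]={a,b,c,d}  FIRST[A]={b}  FIRST[B]={b,c}  FIRST[C]={b,c,d}

FIRST(B) = ["b", "c"]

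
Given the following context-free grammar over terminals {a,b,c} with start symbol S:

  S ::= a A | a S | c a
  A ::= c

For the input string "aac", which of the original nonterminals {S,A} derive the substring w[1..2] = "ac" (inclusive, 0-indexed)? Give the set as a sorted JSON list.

Convert to CNF:
  S -> T0 A | T0 S | T1 T0
  A -> c
  T0 -> a
  T1 -> c

CYK table (by increasing span) (cells [i..j] with 1 ≤ i ≤ j ≤ 2 only):
  cell(1,1) a: {T0}  orig:{}
  cell(2,2) c: {A,T1}  orig:{A}
  cell(1,2) ac: {S}

Original NTs in T[1,2] deriving "ac": ["S"]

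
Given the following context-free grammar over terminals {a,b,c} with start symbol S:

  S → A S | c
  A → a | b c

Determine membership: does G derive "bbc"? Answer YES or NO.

Convert to CNF:
  S -> A S | c
  A -> T0 T1 | a
  T0 -> b
  T1 -> c

Fill CYK table bottom-up:
  cell(0,0) b: {T0}  orig:{}
  cell(1,1) b: {T0}  orig:{}
  cell(2,2) c: {S,T1}  orig:{S}
  cell(0,1) bb: ∅
  cell(1,2) bc: {A}
  cell(0,2) bbc: ∅

S ∉ T[0,2] ⇒ NO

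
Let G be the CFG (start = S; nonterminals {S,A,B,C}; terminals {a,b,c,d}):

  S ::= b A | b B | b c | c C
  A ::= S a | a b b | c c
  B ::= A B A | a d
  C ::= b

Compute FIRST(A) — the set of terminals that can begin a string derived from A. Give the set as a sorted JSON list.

FIRST sets, iterate to fixpoint:
pass 1:
  A via A→a b b: +{a}
  A via A→c c: +{c}
  B via B→A B A: +{a,c}
  C via C→b: +{b}
  S via S→b A: +{b}
  S via S→c C: +{c}
  FIRST[S]={b,c}  FIRST[A]={a,c}  FIRST[B]={a,c}  FIRST[C]={b}
pass 2:
  A via A→S a: +{b}
  B via B→A B A: +{b}
  FIRST[S]={b,c}  FIRST[A]={a,b,c}  FIRST[B]={a,b,c}  FIRST[C]={b}
pass 3: — fixpoint
  FIRST[S]={b,c}  FIRST[A]={a,b,c}  FIRST[B]={a,b,c}  FIRST[C]={b}

FIRST(A) = ["a", "b", "c"]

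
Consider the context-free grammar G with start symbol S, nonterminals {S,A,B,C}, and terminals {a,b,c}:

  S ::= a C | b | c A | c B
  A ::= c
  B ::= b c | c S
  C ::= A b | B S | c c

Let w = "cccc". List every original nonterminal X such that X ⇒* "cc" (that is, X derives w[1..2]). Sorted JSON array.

Convert to CNF:
  S -> T1 A | T1 B | T2 C | b
  A -> c
  B -> T0 T1 | T1 S
  C -> A T0 | B S | T1 T1
  T0 -> b
  T1 -> c
  T2 -> a

CYK fill, restricted to cells inside w[1..2]:
  T[1,1] 'c' = {A,T1}  orig:{A}
  T[2,2] 'c' = {A,T1}  orig:{A}
  T[1,2] 'cc' = {C,S}

Original NTs in T[1,2] deriving "cc": ["C", "S"]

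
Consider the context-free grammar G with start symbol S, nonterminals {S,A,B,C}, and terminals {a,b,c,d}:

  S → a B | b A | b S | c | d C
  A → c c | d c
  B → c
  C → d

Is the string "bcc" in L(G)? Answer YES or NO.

CNF form of G:
  S -> T1 C | T2 B | T3 A | T3 S | c
  A -> T0 T0 | T1 T0
  B -> c
  C -> d
  T0 -> c
  T1 -> d
  T2 -> a
  T3 -> b

CYK table (by increasing span):
  cell(0,0) b: {T3}  orig:{}
  cell(1,1) c: {B,S,T0}  orig:{B,S}
  cell(2,2) c: {B,S,T0}  orig:{B,S}
  cell(0,1) bc: {S}
  cell(1,2) cc: {A}
  cell(0,2) bcc: {S}

S ∈ T[0,2] ⇒ YES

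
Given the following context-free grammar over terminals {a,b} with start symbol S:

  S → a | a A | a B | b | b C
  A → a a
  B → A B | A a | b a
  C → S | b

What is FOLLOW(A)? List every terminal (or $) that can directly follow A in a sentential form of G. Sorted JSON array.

Compute FIRST by fixpoint:
round 1:
  A via A→a a: +{a}
  B via B→A B: +{a}
  B via B→b a: +{b}
  C via C→b: +{b}
  S via S→a: +{a}
  S via S→b: +{b}
  S: {a,b}  A: {a}  B: {a,b}  C: {b}
round 2:
  C via C→S: +{a}
  S: {a,b}  A: {a}  B: {a,b}  C: {a,b}
round 3: — fixpoint
  S: {a,b}  A: {a}  B: {a,b}  C: {a,b}

FOLLOW sets:
initialize: $ ∈ FOLLOW(S)
pass 1:
  B→A B: FOLLOW(A) ⊇ FIRST(B) = {a,b}; new: +{a,b}
  S→a A: FOLLOW(A) ⊇ FOLLOW(S) ⊇ {$}; new: +{$}
  S→a B: FOLLOW(B) ⊇ FOLLOW(S) ⊇ {$}; new: +{$}
  S→b C: FOLLOW(C) ⊇ FOLLOW(S) ⊇ {$}; new: +{$}
  FOLLOW(S)={$}  FOLLOW(A)={$,a,b}  FOLLOW(B)={$}  FOLLOW(C)={$}
pass 2: — fixpoint
  FOLLOW(S)={$}  FOLLOW(A)={$,a,b}  FOLLOW(B)={$}  FOLLOW(C)={$}

FOLLOW(A) = ["$", "a", "b"]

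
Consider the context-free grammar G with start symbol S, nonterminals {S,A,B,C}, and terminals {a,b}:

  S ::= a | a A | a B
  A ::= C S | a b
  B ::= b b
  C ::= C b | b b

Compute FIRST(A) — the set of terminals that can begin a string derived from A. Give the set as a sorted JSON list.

FIRST sets, iterate to fixpoint:
[1]
  A via A→a b: +{a}
  B via B→b b: +{b}
  C via C→b b: +{b}
  S via S→a: +{a}
  S: {a}  A: {a}  B: {b}  C: {b}
[2]
  A via A→C S: +{b}
  S: {a}  A: {a,b}  B: {b}  C: {b}
[3] — fixpoint
  S: {a}  A: {a,b}  B: {b}  C: {b}

FIRST(A) = ["a", "b"]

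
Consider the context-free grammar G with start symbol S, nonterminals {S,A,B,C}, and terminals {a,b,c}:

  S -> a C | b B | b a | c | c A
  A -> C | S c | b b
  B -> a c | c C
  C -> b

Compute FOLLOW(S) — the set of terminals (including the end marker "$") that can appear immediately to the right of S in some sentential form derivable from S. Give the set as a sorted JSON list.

FIRST iteration:
round 1:
  A via A→b b: +{b}
  B via B→a c: +{a}
  B via B→c C: +{c}
  C via C→b: +{b}
  S via S→a C: +{a}
  S via S→b B: +{b}
  S via S→c: +{c}
  FIRST[S]={a,b,c}  FIRST[A]={b}  FIRST[B]={a,c}  FIRST[C]={b}
round 2:
  A via A→S c: +{a,c}
  FIRST[S]={a,b,c}  FIRST[A]={a,b,c}  FIRST[B]={a,c}  FIRST[C]={b}
round 3: — fixpoint
  FIRST[S]={a,b,c}  FIRST[A]={a,b,c}  FIRST[B]={a,c}  FIRST[C]={b}

FOLLOW sets:
seed FOLLOW(S) with $
[1]
  A→S c: FOLLOW(S) ⊇ FIRST(c) = {c}; new: +{c}
  S→a C: FOLLOW(C) ⊇ FOLLOW(S) ⊇ {$,c}; new: +{$,c}
  S→b B: FOLLOW(B) ⊇ FOLLOW(S) ⊇ {$,c}; new: +{$,c}
  S→c A: FOLLOW(A) ⊇ FOLLOW(S) ⊇ {$,c}; new: +{$,c}
  FOLLOW[S]={$,c}  FOLLOW[A]={$,c}  FOLLOW[B]={$,c}  FOLLOW[C]={$,c}
[2] done
  FOLLOW[S]={$,c}  FOLLOW[A]={$,c}  FOLLOW[B]={$,c}  FOLLOW[C]={$,c}

FOLLOW(S) = ["$", "c"]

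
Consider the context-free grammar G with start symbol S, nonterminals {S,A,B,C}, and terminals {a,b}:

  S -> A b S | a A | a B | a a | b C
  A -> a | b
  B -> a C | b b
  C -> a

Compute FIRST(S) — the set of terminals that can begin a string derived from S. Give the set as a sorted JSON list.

FIRST sets, iterate to fixpoint:
pass 1:
  A via A→a: +{a}
  A via A→b: +{b}
  B via B→a C: +{a}
  B via B→b b: +{b}
  C via C→a: +{a}
  S via S→A b S: +{a,b}
  FIRST[S]={a,b}  FIRST[A]={a,b}  FIRST[B]={a,b}  FIRST[C]={a}
pass 2: — fixpoint
  FIRST[S]={a,b}  FIRST[A]={a,b}  FIRST[B]={a,b}  FIRST[C]={a}

FIRST(S) = ["a", "b"]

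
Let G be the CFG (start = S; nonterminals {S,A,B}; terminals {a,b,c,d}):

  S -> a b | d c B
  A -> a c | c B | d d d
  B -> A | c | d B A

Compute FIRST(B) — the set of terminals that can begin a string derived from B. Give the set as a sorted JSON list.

FIRST sets, iterate to fixpoint:
iter 1:
  A via A→a c: +{a}
  A via A→c B: +{c}
  A via A→d d d: +{d}
  B via B→A: +{a,c,d}
  S via S→a b: +{a}
  S via S→d c B: +{d}
  FIRST[S]={a,d}  FIRST[A]={a,c,d}  FIRST[B]={a,c,d}
iter 2: — fixpoint
  FIRST[S]={a,d}  FIRST[A]={a,c,d}  FIRST[B]={a,c,d}

FIRST(B) = ["a", "c", "d"]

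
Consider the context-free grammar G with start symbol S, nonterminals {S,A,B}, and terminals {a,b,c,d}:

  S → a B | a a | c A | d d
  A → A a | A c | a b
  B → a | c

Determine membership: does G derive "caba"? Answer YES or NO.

CNF form of G:
  S -> T0 B | T0 T0 | T1 A | T3 T3
  A -> A T0 | A T1 | T0 T2
  B -> a | c
  T0 -> a
  T1 -> c
  T2 -> b
  T3 -> d

CYK fill:
  [0..0]={B,T1}  "c"  orig:{B}
  [1..1]={B,T0}  "a"  orig:{B}
  [2..2]={T2}  "b"  orig:{}
  [3..3]={B,T0}  "a"  orig:{B}
  [0..1]=∅  "ca"
  [1..2]={A}  "ab"
  [2..3]=∅  "ba"
  [0..2]={S}  "cab"
  [1..3]={A}  "aba"
  [0..3]={S}  "caba"

S ∈ T[0,3] ⇒ YES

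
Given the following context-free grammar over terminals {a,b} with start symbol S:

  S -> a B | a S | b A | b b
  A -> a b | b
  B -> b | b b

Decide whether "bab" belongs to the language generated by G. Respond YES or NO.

Convert to CNF:
  S -> T0 B | T0 S | T1 A | T1 T1
  A -> T0 T1 | b
  B -> T1 T1 | b
  T0 -> a
  T1 -> b

CYK fill:
  [0..0]={A,B,T1}  "b"  orig:{A,B}
  [1..1]={T0}  "a"  orig:{}
  [2..2]={A,B,T1}  "b"  orig:{A,B}
  [0..1]=∅  "ba"
  [1..2]={A,S}  "ab"
  [0..2]={S}  "bab"

S ∈ T[0,2] ⇒ YES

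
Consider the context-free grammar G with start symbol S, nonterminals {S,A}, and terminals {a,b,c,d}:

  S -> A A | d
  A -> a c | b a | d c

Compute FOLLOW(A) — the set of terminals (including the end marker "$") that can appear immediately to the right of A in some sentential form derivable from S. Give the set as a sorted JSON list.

FIRST iteration:
iter 1:
  A via A→a c: +{a}
  A via A→b a: +{b}
  A via A→d c: +{d}
  S via S→A A: +{a,b,d}
  S: {a,b,d}  A: {a,b,d}
iter 2: — fixpoint
  S: {a,b,d}  A: {a,b,d}

Compute FOLLOW by fixpoint:
FOLLOW(S) := {$}
[1]
  S→A A: FOLLOW(A) ⊇ FIRST(A) = {a,b,d}; new: +{a,b,d}
  S→A A: FOLLOW(A) ⊇ FOLLOW(S) ⊇ {$}; new: +{$}
  FOLLOW[S]={$}  FOLLOW[A]={$,a,b,d}
[2] — fixpoint
  FOLLOW[S]={$}  FOLLOW[A]={$,a,b,d}

FOLLOW(A) = ["$", "a", "b", "d"]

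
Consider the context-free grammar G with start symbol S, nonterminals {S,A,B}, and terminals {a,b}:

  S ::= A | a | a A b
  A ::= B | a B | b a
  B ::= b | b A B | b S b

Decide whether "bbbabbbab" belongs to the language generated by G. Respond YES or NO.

Convert to CNF:
  S -> T0 B | T0 X6 | T1 T0 | T1 X7 | T1 X8 | a | b
  A -> T0 B | T1 T0 | T1 X2 | T1 X3 | b
  B -> T1 X4 | T1 X5 | b
  T0 -> a
  T1 -> b
  X2 -> A B
  X3 -> S T1
  X4 -> A B
  X5 -> S T1
  X6 -> A T1
  X7 -> A B
  X8 -> S T1

CYK table (by increasing span):
  [0..0]={A,B,S,T1}  "b"  orig:{A,B,S}
  [1..1]={A,B,S,T1}  "b"  orig:{A,B,S}
  [2..2]={A,B,S,T1}  "b"  orig:{A,B,S}
  [3..3]={S,T0}  "a"  orig:{S}
  [4..4]={A,B,S,T1}  "b"  orig:{A,B,S}
  [5..5]={A,B,S,T1}  "b"  orig:{A,B,S}
  [6..6]={A,B,S,T1}  "b"  orig:{A,B,S}
  [7..7]={S,T0}  "a"  orig:{S}
  [8..8]={A,B,S,T1}  "b"  orig:{A,B,S}
  [0..1]={X2,X3,X4,X5,X6,X7,X8}  "bb"  orig:{}
  [1..2]={X2,X3,X4,X5,X6,X7,X8}  "bb"  orig:{}
  [2..3]={A,S}  "ba"
  [3..4]={A,S,X3,X5,X8}  "ab"  orig:{A,S}
  [4..5]={X2,X3,X4,X5,X6,X7,X8}  "bb"  orig:{}
  [5..6]={X2,X3,X4,X5,X6,X7,X8}  "bb"  orig:{}
  [6..7]={A,S}  "ba"
  [7..8]={A,S,X3,X5,X8}  "ab"  orig:{A,S}
  [0..2]={A,B,S}  "bbb"
  [1..3]=∅  "bba"
  [2..4]={A,B,S,X2,X3,X4,X5,X6,X7,X8}  "bab"  orig:{A,B,S}
  [3..5]={S,X2,X3,X4,X5,X6,X7,X8}  "abb"  orig:{S}
  [4..6]={A,B,S}  "bbb"
  [5..7]=∅  "bba"
  [6..8]={A,B,S,X2,X3,X4,X5,X6,X7,X8}  "bab"  orig:{A,B,S}
  [0..3]=∅  "bbba"
  [1..4]={A,B,S,X2,X4,X7}  "bbab"  orig:{A,B,S}
  [2..5]={A,B,S,X2,X3,X4,X5,X6,X7,X8}  "babb"  orig:{A,B,S}
  [3..6]={A,S,X3,X5,X8}  "abbb"  orig:{A,S}
  [4..7]=∅  "bbba"
  [5..8]={A,B,S,X2,X4,X7}  "bbab"  orig:{A,B,S}
  [0..4]={A,B,S,X2,X4,X7}  "bbbab"  orig:{A,B,S}
  [1..5]={A,B,S,X2,X3,X4,X5,X6,X7,X8}  "bbabb"  orig:{A,B,S}
  [2..6]={A,B,S,X2,X3,X4,X5,X6,X7,X8}  "babbb"  orig:{A,B,S}
  [3..7]=∅  "abbba"
  [4..8]={A,B,S,X2,X4,X7}  "bbbab"  orig:{A,B,S}
  [0..5]={A,B,S,X2,X3,X4,X5,X6,X7,X8}  "bbbabb"  orig:{A,B,S}
  [1..6]={A,B,S,X2,X3,X4,X5,X6,X7,X8}  "bbabbb"  orig:{A,B,S}
  [2..7]=∅  "babbba"
  [3..8]={A,S,X2,X4,X7}  "abbbab"  orig:{A,S}
  [0..6]={A,B,S,X2,X3,X4,X5,X6,X7,X8}  "bbbabbb"  orig:{A,B,S}
  [1..7]=∅  "bbabbba"
  [2..8]={A,B,S,X2,X4,X7}  "babbbab"  orig:{A,B,S}
  [0..7]=∅  "bbbabbba"
  [1..8]={A,B,S,X2,X4,X7}  "bbabbbab"  orig:{A,B,S}
  [0..8]={A,B,S,X2,X4,X7}  "bbbabbbab"  orig:{A,B,S}

S ∈ T[0,8] ⇒ YES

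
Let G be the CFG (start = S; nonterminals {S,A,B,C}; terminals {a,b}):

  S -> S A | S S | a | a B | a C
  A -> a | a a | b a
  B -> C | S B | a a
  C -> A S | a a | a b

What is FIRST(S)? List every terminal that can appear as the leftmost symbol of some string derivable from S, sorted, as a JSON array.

Compute FIRST by fixpoint:
pass 1:
  A via A→a: +{a}
  A via A→b a: +{b}
  B via B→a a: +{a}
  C via C→A S: +{a,b}
  S via S→a: +{a}
  S: {a}  A: {a,b}  B: {a}  C: {a,b}
pass 2:
  B via B→C: +{b}
  S: {a}  A: {a,b}  B: {a,b}  C: {a,b}
pass 3: (stable)
  S: {a}  A: {a,b}  B: {a,b}  C: {a,b}

FIRST(S) = ["a"]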